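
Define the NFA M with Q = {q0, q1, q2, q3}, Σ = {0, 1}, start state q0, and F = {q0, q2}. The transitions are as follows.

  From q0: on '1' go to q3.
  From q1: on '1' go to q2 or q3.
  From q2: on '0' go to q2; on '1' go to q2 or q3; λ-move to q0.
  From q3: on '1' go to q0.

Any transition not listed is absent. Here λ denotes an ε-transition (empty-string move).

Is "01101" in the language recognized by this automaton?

No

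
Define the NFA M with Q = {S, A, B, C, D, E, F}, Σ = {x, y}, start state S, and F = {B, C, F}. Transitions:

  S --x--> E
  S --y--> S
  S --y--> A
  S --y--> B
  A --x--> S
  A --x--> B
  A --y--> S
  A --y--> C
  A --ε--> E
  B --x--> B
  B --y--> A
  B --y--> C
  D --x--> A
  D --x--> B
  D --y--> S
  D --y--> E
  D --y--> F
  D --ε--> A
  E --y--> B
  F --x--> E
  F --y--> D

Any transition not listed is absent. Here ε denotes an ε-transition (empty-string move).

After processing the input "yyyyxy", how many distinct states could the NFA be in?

5

Start in {S}.
Read 'y': {S} → {S, A, B, E}.
Read 'y': {S, A, B, E} → {S, A, B, C, E}.
Read 'y': {S, A, B, C, E} → {S, A, B, C, E}.
Read 'y': {S, A, B, C, E} → {S, A, B, C, E}.
Read 'x': {S, A, B, C, E} → {S, B, E}.
Read 'y': {S, B, E} → {S, A, B, C, E}.
That set has 5 states.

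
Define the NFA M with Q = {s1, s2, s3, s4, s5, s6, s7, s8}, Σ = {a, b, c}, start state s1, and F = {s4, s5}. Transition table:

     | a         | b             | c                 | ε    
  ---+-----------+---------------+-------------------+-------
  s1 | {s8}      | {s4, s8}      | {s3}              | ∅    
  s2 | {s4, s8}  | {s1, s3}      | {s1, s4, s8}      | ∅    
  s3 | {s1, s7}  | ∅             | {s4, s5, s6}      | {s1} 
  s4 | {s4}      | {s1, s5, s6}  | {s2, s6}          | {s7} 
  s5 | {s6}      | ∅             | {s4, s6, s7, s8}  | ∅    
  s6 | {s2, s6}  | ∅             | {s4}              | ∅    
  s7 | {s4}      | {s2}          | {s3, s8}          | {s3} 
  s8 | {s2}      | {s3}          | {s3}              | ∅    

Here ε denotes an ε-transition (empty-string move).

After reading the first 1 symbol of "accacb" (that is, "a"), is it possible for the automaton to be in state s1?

Start in {s1}.
Read 'a': {s1} → {s8}.
State s1 is not in {s8}.

No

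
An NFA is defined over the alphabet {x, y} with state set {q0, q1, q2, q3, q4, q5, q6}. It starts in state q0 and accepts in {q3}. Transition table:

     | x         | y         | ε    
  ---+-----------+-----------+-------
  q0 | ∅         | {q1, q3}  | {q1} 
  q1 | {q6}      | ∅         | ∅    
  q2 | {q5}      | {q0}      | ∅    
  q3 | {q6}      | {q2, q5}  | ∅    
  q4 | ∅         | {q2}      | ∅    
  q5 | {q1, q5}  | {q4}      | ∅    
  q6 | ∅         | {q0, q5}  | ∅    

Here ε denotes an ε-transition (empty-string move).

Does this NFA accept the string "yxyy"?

Start: ε-closure({q0}) = {q0, q1}.
Read 'y': q0→{q1, q3}, q1→∅; now {q1, q3}.
Read 'x': q1→{q6}, q3→{q6}; now {q6}.
Read 'y': q6→{q0, q5}; union {q0, q5}; ε-closure = {q0, q1, q5}.
Read 'y': q0→{q1, q3}, q1→∅, q5→{q4}; now {q1, q3, q4}.
The final set {q1, q3, q4} contains the accepting state q3.

Yes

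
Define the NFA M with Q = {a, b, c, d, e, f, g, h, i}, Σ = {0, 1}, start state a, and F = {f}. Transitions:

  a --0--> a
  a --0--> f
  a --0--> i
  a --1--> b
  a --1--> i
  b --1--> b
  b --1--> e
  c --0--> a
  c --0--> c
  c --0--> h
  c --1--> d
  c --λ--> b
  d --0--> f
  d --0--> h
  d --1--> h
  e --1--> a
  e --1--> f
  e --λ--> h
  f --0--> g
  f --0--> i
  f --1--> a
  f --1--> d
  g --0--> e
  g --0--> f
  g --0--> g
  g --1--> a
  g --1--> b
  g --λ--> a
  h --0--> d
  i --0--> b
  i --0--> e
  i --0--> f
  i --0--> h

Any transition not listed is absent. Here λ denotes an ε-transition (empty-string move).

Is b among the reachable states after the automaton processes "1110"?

Start in {a}.
Read '1': {a} → {b, i}.
Read '1': {b, i} → {b, e, h}.
Read '1': {b, e, h} → {a, b, e, f, h}.
Read '0': {a, b, e, f, h} → {a, d, f, g, i}.
State b is not in {a, d, f, g, i}.

No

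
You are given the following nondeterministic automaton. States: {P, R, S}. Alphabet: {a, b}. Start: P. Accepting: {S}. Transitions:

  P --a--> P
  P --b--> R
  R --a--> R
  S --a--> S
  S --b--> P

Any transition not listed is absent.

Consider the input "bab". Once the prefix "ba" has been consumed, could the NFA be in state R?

Start in {P}.
Read 'b': P→{R}; now {R}.
Read 'a': R→{R}; now {R}.
State R is in {R}.

Yes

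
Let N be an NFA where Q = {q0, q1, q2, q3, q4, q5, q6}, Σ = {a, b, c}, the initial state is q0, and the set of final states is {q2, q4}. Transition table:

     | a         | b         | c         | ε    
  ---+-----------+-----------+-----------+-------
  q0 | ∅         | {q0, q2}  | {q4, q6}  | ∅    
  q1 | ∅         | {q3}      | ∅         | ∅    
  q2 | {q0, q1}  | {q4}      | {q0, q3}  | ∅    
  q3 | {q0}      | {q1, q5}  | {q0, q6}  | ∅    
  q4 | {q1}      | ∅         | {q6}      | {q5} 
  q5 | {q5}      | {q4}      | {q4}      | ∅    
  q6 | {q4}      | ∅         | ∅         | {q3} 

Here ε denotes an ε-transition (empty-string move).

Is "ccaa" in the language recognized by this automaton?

Start in {q0}.
Read 'c': {q0} → {q3, q4, q5, q6}.
Read 'c': {q3, q4, q5, q6} → {q0, q3, q4, q5, q6}.
Read 'a': {q0, q3, q4, q5, q6} → {q0, q1, q4, q5}.
Read 'a': {q0, q1, q4, q5} → {q1, q5}.
The final set {q1, q5} contains no accepting state.

No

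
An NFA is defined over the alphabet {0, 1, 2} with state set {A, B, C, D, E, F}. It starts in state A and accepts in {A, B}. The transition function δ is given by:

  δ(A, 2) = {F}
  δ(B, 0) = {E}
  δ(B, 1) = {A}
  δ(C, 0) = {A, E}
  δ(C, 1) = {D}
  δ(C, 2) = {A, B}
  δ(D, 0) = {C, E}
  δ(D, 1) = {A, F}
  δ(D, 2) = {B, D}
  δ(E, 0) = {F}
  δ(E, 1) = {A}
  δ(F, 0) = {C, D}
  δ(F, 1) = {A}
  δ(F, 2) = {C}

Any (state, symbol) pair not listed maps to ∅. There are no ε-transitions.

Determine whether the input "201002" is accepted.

Yes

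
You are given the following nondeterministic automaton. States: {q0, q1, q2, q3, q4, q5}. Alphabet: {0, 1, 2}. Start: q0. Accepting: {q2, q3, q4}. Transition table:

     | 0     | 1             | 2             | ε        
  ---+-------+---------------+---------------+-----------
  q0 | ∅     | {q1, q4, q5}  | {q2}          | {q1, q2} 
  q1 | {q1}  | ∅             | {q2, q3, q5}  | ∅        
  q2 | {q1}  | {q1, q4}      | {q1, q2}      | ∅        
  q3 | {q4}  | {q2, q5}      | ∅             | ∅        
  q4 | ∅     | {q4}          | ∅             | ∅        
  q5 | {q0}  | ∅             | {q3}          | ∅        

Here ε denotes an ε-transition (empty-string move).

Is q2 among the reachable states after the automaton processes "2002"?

Yes

Start: ε-closure({q0}) = {q0, q1, q2}.
Read '2': {q0, q1, q2} → {q1, q2, q3, q5}.
Read '0': {q1, q2, q3, q5} → {q0, q1, q2, q4}.
Read '0': {q0, q1, q2, q4} → {q1}.
Read '2': {q1} → {q2, q3, q5}.
State q2 is in {q2, q3, q5}.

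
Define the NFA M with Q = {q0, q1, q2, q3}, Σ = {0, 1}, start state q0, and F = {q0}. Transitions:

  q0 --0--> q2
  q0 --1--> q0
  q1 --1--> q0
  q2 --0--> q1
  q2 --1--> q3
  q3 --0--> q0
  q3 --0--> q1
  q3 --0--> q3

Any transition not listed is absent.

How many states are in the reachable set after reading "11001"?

1

Start in {q0}.
Read '1': q0→{q0}; now {q0}.
Read '1': q0→{q0}; now {q0}.
Read '0': q0→{q2}; now {q2}.
Read '0': q2→{q1}; now {q1}.
Read '1': q1→{q0}; now {q0}.
That set has 1 state.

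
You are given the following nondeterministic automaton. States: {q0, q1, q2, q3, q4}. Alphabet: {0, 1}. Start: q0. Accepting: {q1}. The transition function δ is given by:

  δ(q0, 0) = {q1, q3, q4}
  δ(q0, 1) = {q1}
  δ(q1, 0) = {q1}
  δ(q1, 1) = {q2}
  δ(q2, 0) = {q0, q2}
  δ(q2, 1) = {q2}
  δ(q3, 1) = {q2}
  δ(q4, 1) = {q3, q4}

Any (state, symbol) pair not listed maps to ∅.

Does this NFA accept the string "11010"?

Start in {q0}.
Read '1': q0→{q1}; now {q1}.
Read '1': q1→{q2}; now {q2}.
Read '0': q2→{q0, q2}; now {q0, q2}.
Read '1': q0→{q1}, q2→{q2}; now {q1, q2}.
Read '0': q1→{q1}, q2→{q0, q2}; now {q0, q1, q2}.
The final set {q0, q1, q2} contains the accepting state q1.

Yes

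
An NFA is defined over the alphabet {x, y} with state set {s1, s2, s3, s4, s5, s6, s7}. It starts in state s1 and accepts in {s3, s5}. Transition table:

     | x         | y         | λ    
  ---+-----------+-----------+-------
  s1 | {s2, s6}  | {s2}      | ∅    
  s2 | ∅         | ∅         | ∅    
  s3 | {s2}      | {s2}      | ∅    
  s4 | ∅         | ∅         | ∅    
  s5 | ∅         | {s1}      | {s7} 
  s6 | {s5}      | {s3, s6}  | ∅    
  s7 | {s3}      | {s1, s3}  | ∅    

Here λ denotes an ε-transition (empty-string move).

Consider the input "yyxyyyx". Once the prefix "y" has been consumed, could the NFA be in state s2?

Start in {s1}.
Read 'y': s1→{s2}; now {s2}.
State s2 is in {s2}.

Yes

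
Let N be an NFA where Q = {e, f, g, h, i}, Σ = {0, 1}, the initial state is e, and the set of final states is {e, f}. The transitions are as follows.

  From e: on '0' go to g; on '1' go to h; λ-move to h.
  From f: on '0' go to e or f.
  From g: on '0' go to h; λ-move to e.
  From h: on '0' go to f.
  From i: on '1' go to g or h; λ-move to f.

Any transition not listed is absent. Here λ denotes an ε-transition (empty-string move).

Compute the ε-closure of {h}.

Begin with {h}.
No ε-moves leave this set, so the closure equals the set itself.

{h}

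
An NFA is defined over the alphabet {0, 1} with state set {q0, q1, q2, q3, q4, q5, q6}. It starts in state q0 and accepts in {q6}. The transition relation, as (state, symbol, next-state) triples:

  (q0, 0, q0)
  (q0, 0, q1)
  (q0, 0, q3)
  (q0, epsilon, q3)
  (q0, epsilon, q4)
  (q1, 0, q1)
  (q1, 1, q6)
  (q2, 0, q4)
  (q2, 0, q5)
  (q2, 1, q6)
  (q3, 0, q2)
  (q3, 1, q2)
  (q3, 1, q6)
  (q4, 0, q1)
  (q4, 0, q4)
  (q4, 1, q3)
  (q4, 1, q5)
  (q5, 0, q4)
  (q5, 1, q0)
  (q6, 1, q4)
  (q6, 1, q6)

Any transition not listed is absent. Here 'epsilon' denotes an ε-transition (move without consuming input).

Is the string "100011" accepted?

Yes

Start: ε-closure({q0}) = {q0, q3, q4}.
Read '1': q0→∅, q3→{q2, q6}, q4→{q3, q5}; now {q2, q3, q5, q6}.
Read '0': q2→{q4, q5}, q3→{q2}, q5→{q4}, q6→∅; now {q2, q4, q5}.
Read '0': q2→{q4, q5}, q4→{q1, q4}, q5→{q4}; now {q1, q4, q5}.
Read '0': q1→{q1}, q4→{q1, q4}, q5→{q4}; now {q1, q4}.
Read '1': q1→{q6}, q4→{q3, q5}; now {q3, q5, q6}.
Read '1': q3→{q2, q6}, q5→{q0}, q6→{q4, q6}; union {q0, q2, q4, q6}; ε-closure = {q0, q2, q3, q4, q6}.
The final set {q0, q2, q3, q4, q6} contains the accepting state q6.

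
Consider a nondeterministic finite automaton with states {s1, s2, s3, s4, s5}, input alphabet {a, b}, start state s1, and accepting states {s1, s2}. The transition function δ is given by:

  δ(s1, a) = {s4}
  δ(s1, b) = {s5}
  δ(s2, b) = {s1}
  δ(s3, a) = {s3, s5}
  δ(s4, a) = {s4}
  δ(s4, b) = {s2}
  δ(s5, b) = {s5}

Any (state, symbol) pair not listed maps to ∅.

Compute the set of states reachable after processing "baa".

∅

Start in {s1}.
Read 'b': s1→{s5}; now {s5}.
Read 'a': s5→∅; now ∅.
The set is empty and remains empty for the remaining 1 symbol.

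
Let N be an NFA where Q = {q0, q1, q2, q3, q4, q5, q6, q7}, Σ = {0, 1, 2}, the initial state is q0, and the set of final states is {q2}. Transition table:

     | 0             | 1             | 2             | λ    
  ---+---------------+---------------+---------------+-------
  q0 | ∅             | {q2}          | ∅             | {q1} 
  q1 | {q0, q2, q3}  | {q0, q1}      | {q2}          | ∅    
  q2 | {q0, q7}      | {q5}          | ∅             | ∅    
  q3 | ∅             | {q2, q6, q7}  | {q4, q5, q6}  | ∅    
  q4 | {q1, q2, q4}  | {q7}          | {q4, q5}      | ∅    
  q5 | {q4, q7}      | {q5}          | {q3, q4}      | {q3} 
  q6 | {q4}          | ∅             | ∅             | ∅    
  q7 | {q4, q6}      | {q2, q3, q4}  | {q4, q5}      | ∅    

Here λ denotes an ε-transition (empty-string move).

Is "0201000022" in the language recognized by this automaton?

Start: ε-closure({q0}) = {q0, q1}.
Read '0': q0→∅, q1→{q0, q2, q3}; union {q0, q2, q3}; ε-closure = {q0, q1, q2, q3}.
Read '2': q0→∅, q1→{q2}, q2→∅, q3→{q4, q5, q6}; union {q2, q4, q5, q6}; ε-closure = {q2, q3, q4, q5, q6}.
Read '0': q2→{q0, q7}, q3→∅, q4→{q1, q2, q4}, q5→{q4, q7}, q6→{q4}; now {q0, q1, q2, q4, q7}.
Read '1': q0→{q2}, q1→{q0, q1}, q2→{q5}, q4→{q7}, q7→{q2, q3, q4}; now {q0, q1, q2, q3, q4, q5, q7}.
Read '0': q0→∅, q1→{q0, q2, q3}, q2→{q0, q7}, q3→∅, q4→{q1, q2, q4}, q5→{q4, q7}, q7→{q4, q6}; now {q0, q1, q2, q3, q4, q6, q7}.
Read '0': q0→∅, q1→{q0, q2, q3}, q2→{q0, q7}, q3→∅, q4→{q1, q2, q4}, q6→{q4}, q7→{q4, q6}; now {q0, q1, q2, q3, q4, q6, q7}.
Read '0': q0→∅, q1→{q0, q2, q3}, q2→{q0, q7}, q3→∅, q4→{q1, q2, q4}, q6→{q4}, q7→{q4, q6}; now {q0, q1, q2, q3, q4, q6, q7}.
Read '0': q0→∅, q1→{q0, q2, q3}, q2→{q0, q7}, q3→∅, q4→{q1, q2, q4}, q6→{q4}, q7→{q4, q6}; now {q0, q1, q2, q3, q4, q6, q7}.
Read '2': q0→∅, q1→{q2}, q2→∅, q3→{q4, q5, q6}, q4→{q4, q5}, q6→∅, q7→{q4, q5}; union {q2, q4, q5, q6}; ε-closure = {q2, q3, q4, q5, q6}.
Read '2': q2→∅, q3→{q4, q5, q6}, q4→{q4, q5}, q5→{q3, q4}, q6→∅; now {q3, q4, q5, q6}.
The final set {q3, q4, q5, q6} contains no accepting state.

No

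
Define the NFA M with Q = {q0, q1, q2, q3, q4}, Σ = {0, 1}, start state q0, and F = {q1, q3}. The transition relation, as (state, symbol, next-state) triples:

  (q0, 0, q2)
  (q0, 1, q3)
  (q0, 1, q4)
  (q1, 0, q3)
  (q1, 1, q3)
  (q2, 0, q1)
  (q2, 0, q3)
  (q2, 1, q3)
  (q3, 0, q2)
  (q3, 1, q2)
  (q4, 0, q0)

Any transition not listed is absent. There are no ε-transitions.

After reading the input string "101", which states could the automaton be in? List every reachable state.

{q3, q4}

Start in {q0}.
Read '1': q0→{q3, q4}; now {q3, q4}.
Read '0': q3→{q2}, q4→{q0}; now {q0, q2}.
Read '1': q0→{q3, q4}, q2→{q3}; now {q3, q4}.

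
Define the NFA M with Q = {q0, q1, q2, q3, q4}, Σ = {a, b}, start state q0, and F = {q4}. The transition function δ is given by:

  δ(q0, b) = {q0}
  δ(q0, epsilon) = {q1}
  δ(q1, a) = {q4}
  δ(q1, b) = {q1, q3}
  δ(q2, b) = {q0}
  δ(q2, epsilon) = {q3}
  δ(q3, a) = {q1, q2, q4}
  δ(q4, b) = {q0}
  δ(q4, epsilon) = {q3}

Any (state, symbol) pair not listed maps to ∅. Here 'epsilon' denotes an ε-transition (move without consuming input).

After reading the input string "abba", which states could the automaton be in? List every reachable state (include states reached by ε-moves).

{q1, q2, q3, q4}

Start: ε-closure({q0}) = {q0, q1}.
Read 'a': {q0, q1} → {q3, q4}.
Read 'b': {q3, q4} → {q0, q1}.
Read 'b': {q0, q1} → {q0, q1, q3}.
Read 'a': {q0, q1, q3} → {q1, q2, q3, q4}.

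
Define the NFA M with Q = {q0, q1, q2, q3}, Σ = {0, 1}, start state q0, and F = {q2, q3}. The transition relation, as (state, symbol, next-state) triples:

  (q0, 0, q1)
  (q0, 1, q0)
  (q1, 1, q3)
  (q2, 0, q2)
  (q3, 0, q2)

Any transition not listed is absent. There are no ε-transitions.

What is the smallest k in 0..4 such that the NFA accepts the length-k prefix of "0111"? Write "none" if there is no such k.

Start in {q0}.
Read '0': q0→{q1}; now {q1}.
Read '1': q1→{q3}; now {q3}.
None of the earlier sets intersect F, but {q3} does.

2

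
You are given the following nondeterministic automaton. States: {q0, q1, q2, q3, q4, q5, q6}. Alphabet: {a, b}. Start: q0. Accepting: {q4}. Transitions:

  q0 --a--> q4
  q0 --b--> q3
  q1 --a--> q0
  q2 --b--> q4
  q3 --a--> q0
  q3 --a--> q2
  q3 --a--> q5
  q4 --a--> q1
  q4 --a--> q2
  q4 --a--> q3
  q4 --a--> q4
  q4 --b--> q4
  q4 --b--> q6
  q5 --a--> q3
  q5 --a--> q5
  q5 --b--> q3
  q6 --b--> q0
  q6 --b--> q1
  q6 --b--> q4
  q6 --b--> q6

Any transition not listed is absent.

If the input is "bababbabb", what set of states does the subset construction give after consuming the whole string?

Start in {q0}.
Read 'b': {q0} → {q3}.
Read 'a': {q3} → {q0, q2, q5}.
Read 'b': {q0, q2, q5} → {q3, q4}.
Read 'a': {q3, q4} → {q0, q1, q2, q3, q4, q5}.
Read 'b': {q0, q1, q2, q3, q4, q5} → {q3, q4, q6}.
Read 'b': {q3, q4, q6} → {q0, q1, q4, q6}.
Read 'a': {q0, q1, q4, q6} → {q0, q1, q2, q3, q4}.
Read 'b': {q0, q1, q2, q3, q4} → {q3, q4, q6}.
Read 'b': {q3, q4, q6} → {q0, q1, q4, q6}.

{q0, q1, q4, q6}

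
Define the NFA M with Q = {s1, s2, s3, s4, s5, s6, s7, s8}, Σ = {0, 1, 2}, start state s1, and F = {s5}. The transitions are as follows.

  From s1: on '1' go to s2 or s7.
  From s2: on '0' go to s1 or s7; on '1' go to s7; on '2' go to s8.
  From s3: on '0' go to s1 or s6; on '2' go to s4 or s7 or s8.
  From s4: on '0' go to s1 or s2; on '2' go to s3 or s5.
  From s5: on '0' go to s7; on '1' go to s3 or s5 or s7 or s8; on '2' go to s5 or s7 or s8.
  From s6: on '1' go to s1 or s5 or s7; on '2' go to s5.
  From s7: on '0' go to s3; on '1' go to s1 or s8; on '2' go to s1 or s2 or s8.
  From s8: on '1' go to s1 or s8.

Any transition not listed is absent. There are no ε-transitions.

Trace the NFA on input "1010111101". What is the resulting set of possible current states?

{s1, s2, s7, s8}

Start in {s1}.
Read '1': s1→{s2, s7}; now {s2, s7}.
Read '0': s2→{s1, s7}, s7→{s3}; now {s1, s3, s7}.
Read '1': s1→{s2, s7}, s3→∅, s7→{s1, s8}; now {s1, s2, s7, s8}.
Read '0': s1→∅, s2→{s1, s7}, s7→{s3}, s8→∅; now {s1, s3, s7}.
Read '1': s1→{s2, s7}, s3→∅, s7→{s1, s8}; now {s1, s2, s7, s8}.
Read '1': s1→{s2, s7}, s2→{s7}, s7→{s1, s8}, s8→{s1, s8}; now {s1, s2, s7, s8}.
Read '1': s1→{s2, s7}, s2→{s7}, s7→{s1, s8}, s8→{s1, s8}; now {s1, s2, s7, s8}.
Read '1': s1→{s2, s7}, s2→{s7}, s7→{s1, s8}, s8→{s1, s8}; now {s1, s2, s7, s8}.
Read '0': s1→∅, s2→{s1, s7}, s7→{s3}, s8→∅; now {s1, s3, s7}.
Read '1': s1→{s2, s7}, s3→∅, s7→{s1, s8}; now {s1, s2, s7, s8}.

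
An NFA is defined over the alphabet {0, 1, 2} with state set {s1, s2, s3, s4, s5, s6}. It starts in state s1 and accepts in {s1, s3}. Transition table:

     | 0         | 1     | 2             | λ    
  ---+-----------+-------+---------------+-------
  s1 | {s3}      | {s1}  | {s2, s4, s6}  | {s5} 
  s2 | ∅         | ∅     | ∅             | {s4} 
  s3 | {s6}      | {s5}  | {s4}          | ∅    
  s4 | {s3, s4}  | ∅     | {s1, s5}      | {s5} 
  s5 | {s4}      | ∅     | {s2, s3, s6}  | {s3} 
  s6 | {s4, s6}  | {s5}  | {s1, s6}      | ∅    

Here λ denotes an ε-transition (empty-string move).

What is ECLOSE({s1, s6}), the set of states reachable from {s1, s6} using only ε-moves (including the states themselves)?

{s1, s3, s5, s6}

Begin with {s1, s6}.
ε-move s1 → s5; add s5.
ε-move s5 → s3; add s3.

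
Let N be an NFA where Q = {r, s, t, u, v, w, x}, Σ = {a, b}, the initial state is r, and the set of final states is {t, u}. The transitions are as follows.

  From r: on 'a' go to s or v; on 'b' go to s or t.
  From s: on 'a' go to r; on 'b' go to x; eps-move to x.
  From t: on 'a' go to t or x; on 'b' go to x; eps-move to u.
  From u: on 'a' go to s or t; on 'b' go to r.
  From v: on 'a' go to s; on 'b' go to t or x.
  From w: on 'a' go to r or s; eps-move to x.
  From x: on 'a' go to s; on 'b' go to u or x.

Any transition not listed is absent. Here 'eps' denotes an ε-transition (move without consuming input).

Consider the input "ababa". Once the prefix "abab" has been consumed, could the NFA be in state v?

No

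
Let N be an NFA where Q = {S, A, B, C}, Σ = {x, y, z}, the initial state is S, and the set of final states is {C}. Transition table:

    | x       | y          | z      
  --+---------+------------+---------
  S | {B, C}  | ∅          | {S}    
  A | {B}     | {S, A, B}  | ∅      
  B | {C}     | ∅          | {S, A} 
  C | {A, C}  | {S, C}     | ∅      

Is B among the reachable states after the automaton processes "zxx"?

Start in {S}.
Read 'z': {S} → {S}.
Read 'x': {S} → {B, C}.
Read 'x': {B, C} → {A, C}.
State B is not in {A, C}.

No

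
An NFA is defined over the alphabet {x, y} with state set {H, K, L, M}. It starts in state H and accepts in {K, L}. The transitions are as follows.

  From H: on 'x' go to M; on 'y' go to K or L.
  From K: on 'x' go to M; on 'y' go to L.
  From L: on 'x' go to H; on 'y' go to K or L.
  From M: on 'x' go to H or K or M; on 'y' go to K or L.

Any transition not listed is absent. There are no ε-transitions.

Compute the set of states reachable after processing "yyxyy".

Start in {H}.
Read 'y': {H} → {K, L}.
Read 'y': {K, L} → {K, L}.
Read 'x': {K, L} → {H, M}.
Read 'y': {H, M} → {K, L}.
Read 'y': {K, L} → {K, L}.

{K, L}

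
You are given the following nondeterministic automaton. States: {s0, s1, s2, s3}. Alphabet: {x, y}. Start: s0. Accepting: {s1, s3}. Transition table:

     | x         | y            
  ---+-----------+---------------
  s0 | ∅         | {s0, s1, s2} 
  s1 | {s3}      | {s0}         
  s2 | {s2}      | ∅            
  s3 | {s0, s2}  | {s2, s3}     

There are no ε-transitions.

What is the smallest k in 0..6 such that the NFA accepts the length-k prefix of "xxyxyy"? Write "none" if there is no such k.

none

Start in {s0}.
Read 'x': s0→∅; now ∅.
The set is empty and remains empty for the remaining 5 symbols.
No reachable set along the way intersects F.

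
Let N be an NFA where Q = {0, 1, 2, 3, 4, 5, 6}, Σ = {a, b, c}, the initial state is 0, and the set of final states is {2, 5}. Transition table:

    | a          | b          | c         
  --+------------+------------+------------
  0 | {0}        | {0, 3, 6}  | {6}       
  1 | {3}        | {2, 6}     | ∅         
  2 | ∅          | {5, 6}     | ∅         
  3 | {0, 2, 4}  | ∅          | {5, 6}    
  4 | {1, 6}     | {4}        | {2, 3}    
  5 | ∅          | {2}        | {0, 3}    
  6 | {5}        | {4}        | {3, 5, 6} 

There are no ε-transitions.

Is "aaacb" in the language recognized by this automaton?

Start in {0}.
Read 'a': 0→{0}; now {0}.
Read 'a': 0→{0}; now {0}.
Read 'a': 0→{0}; now {0}.
Read 'c': 0→{6}; now {6}.
Read 'b': 6→{4}; now {4}.
The final set {4} contains no accepting state.

No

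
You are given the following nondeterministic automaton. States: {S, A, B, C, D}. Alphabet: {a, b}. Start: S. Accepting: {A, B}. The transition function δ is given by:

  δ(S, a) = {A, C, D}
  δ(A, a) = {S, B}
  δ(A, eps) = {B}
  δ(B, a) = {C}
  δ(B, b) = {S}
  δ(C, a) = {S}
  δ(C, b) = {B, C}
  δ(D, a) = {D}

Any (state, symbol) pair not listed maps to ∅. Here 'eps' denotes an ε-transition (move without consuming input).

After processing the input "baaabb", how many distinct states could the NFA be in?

0

Start in {S}.
Read 'b': S→∅; now ∅.
The set is empty and remains empty for the remaining 5 symbols.
That set has 0 states.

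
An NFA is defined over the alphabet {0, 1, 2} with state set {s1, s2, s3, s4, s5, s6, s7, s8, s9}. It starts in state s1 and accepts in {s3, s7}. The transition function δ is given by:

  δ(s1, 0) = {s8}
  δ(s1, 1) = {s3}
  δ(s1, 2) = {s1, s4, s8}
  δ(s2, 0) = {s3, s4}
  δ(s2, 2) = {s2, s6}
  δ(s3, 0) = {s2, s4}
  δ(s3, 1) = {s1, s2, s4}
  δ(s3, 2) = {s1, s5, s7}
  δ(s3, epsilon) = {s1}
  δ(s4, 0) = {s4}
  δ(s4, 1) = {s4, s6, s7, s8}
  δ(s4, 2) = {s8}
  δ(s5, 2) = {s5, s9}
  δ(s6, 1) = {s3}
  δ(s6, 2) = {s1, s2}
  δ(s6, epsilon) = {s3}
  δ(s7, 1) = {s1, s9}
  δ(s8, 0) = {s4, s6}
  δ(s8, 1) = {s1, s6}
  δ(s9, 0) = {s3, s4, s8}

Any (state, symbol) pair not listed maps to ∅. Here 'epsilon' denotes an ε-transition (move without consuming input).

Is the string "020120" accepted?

No

Start in {s1}.
Read '0': s1→{s8}; now {s8}.
Read '2': s8→∅; now ∅.
The set is empty and remains empty for the remaining 4 symbols.
The final set ∅ contains no accepting state.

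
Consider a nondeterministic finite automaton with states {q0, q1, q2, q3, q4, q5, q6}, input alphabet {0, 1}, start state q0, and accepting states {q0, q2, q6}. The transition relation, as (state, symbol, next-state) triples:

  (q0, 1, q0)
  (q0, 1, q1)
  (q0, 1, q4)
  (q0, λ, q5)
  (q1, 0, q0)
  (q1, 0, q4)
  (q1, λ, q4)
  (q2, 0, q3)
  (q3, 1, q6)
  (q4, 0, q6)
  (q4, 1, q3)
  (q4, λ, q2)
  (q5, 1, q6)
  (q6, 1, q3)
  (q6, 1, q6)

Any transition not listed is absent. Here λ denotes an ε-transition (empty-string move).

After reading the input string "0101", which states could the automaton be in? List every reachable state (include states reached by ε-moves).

Start: ε-closure({q0}) = {q0, q5}.
Read '0': q0→∅, q5→∅; now ∅.
The set is empty and remains empty for the remaining 3 symbols.

∅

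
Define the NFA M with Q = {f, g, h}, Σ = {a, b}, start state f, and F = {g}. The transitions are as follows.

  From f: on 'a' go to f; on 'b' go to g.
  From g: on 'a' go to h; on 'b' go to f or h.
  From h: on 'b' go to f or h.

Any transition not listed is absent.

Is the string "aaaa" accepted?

Start in {f}.
Read 'a': f→{f}; now {f}.
Read 'a': f→{f}; now {f}.
Read 'a': f→{f}; now {f}.
Read 'a': f→{f}; now {f}.
The final set {f} contains no accepting state.

No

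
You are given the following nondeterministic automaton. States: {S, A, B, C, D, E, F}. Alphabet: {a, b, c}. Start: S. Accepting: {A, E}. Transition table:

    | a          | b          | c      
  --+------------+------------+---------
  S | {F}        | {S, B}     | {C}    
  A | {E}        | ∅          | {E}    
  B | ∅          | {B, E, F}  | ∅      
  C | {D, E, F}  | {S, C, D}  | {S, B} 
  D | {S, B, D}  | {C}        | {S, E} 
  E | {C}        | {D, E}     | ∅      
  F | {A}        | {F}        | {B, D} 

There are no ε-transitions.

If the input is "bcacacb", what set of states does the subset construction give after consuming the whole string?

Start in {S}.
Read 'b': S→{S, B}; now {S, B}.
Read 'c': S→{C}, B→∅; now {C}.
Read 'a': C→{D, E, F}; now {D, E, F}.
Read 'c': D→{S, E}, E→∅, F→{B, D}; now {S, B, D, E}.
Read 'a': S→{F}, B→∅, D→{S, B, D}, E→{C}; now {S, B, C, D, F}.
Read 'c': S→{C}, B→∅, C→{S, B}, D→{S, E}, F→{B, D}; now {S, B, C, D, E}.
Read 'b': S→{S, B}, B→{B, E, F}, C→{S, C, D}, D→{C}, E→{D, E}; now {S, B, C, D, E, F}.

{S, B, C, D, E, F}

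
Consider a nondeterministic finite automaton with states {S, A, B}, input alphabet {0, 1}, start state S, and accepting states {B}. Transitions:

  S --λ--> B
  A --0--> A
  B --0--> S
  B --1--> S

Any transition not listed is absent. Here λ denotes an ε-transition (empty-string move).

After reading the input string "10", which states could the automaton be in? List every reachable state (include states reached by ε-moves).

{S, B}

Start: ε-closure({S}) = {S, B}.
Read '1': S→∅, B→{S}; union {S}; ε-closure = {S, B}.
Read '0': S→∅, B→{S}; union {S}; ε-closure = {S, B}.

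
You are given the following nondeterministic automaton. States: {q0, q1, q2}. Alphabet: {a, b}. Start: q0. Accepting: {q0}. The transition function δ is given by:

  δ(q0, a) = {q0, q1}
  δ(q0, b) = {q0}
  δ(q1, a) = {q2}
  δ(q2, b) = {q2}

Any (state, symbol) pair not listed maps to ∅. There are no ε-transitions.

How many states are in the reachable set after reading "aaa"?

3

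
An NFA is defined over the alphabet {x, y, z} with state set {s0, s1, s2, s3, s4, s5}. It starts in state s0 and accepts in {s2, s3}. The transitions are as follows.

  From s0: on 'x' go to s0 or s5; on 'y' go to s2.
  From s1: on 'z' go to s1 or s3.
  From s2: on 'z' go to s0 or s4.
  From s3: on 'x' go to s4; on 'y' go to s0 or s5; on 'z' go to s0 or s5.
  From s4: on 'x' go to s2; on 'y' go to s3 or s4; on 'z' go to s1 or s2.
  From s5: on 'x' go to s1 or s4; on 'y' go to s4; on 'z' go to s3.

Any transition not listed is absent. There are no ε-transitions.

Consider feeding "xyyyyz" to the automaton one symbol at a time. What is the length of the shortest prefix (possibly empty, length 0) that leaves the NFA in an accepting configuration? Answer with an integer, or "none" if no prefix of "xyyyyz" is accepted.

2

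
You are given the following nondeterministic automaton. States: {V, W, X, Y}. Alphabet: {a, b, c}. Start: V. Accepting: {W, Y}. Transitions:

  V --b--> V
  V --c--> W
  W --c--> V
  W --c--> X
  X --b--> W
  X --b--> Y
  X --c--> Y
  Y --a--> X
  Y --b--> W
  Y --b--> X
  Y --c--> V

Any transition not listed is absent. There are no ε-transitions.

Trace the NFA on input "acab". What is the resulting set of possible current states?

Start in {V}.
Read 'a': {V} → ∅.
The set is empty and remains empty for the remaining 3 symbols.

∅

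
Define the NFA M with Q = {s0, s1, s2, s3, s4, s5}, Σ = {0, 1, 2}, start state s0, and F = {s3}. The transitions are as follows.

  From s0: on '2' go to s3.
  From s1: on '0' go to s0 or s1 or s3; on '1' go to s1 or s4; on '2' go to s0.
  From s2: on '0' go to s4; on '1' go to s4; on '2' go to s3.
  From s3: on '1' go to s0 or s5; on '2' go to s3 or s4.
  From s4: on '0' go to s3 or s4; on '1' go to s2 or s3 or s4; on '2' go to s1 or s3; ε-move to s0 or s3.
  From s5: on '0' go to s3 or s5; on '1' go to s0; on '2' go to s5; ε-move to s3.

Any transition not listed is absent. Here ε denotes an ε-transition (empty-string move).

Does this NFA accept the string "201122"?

Start in {s0}.
Read '2': {s0} → {s3}.
Read '0': {s3} → ∅.
The set is empty and remains empty for the remaining 4 symbols.
The final set ∅ contains no accepting state.

No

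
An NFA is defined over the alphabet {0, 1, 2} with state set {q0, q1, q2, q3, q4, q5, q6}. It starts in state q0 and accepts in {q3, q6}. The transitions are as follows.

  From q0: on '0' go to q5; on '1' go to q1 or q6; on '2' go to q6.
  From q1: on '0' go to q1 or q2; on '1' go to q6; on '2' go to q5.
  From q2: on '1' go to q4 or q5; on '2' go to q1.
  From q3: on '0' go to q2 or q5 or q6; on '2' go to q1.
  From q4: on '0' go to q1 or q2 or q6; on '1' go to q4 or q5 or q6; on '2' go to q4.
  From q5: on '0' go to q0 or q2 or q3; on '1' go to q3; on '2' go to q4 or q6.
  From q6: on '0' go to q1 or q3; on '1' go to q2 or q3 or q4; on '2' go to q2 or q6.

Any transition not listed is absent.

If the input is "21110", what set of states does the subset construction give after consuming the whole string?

Start in {q0}.
Read '2': q0→{q6}; now {q6}.
Read '1': q6→{q2, q3, q4}; now {q2, q3, q4}.
Read '1': q2→{q4, q5}, q3→∅, q4→{q4, q5, q6}; now {q4, q5, q6}.
Read '1': q4→{q4, q5, q6}, q5→{q3}, q6→{q2, q3, q4}; now {q2, q3, q4, q5, q6}.
Read '0': q2→∅, q3→{q2, q5, q6}, q4→{q1, q2, q6}, q5→{q0, q2, q3}, q6→{q1, q3}; now {q0, q1, q2, q3, q5, q6}.

{q0, q1, q2, q3, q5, q6}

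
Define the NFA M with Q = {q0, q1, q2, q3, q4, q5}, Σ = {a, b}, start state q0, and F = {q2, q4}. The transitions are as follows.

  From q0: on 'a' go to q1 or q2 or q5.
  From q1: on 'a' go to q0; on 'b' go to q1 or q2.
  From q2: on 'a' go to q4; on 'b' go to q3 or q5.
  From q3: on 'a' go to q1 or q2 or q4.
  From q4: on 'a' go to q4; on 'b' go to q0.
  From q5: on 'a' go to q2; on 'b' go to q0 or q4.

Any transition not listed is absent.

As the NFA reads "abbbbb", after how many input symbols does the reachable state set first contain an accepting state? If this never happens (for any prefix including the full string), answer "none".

Start in {q0}.
Read 'a': q0→{q1, q2, q5}; now {q1, q2, q5}.
None of the earlier sets intersect F, but {q1, q2, q5} does.

1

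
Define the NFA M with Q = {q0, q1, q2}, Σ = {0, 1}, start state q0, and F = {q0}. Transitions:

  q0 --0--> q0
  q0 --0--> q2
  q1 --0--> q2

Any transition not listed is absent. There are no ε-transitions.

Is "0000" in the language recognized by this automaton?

Yes

Start in {q0}.
Read '0': q0→{q0, q2}; now {q0, q2}.
Read '0': q0→{q0, q2}, q2→∅; now {q0, q2}.
Read '0': q0→{q0, q2}, q2→∅; now {q0, q2}.
Read '0': q0→{q0, q2}, q2→∅; now {q0, q2}.
The final set {q0, q2} contains the accepting state q0.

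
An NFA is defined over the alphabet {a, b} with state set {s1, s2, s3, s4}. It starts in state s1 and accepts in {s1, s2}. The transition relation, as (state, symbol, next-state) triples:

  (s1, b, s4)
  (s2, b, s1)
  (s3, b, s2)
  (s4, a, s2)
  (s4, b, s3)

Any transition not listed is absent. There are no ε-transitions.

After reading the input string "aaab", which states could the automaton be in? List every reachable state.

∅

Start in {s1}.
Read 'a': {s1} → ∅.
The set is empty and remains empty for the remaining 3 symbols.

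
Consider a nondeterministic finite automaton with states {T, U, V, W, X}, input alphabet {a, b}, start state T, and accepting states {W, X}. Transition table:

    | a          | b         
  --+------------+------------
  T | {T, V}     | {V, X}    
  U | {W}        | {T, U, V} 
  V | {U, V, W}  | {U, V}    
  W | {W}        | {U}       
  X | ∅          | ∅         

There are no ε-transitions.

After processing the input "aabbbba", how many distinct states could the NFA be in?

4

Start in {T}.
Read 'a': {T} → {T, V}.
Read 'a': {T, V} → {T, U, V, W}.
Read 'b': {T, U, V, W} → {T, U, V, X}.
Read 'b': {T, U, V, X} → {T, U, V, X}.
Read 'b': {T, U, V, X} → {T, U, V, X}.
Read 'b': {T, U, V, X} → {T, U, V, X}.
Read 'a': {T, U, V, X} → {T, U, V, W}.
That set has 4 states.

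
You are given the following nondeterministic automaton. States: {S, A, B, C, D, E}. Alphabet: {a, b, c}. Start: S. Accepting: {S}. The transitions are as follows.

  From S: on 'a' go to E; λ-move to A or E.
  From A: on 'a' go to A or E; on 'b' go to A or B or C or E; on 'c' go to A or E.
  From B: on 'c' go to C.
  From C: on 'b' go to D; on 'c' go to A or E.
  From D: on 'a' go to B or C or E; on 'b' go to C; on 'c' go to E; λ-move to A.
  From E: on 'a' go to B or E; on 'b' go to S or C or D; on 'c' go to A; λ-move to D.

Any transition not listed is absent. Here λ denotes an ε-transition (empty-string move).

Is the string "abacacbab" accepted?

Start: ε-closure({S}) = {S, A, D, E}.
Read 'a': {S, A, D, E} → {A, B, C, D, E}.
Read 'b': {A, B, C, D, E} → {S, A, B, C, D, E}.
Read 'a': {S, A, B, C, D, E} → {A, B, C, D, E}.
Read 'c': {A, B, C, D, E} → {A, C, D, E}.
Read 'a': {A, C, D, E} → {A, B, C, D, E}.
Read 'c': {A, B, C, D, E} → {A, C, D, E}.
Read 'b': {A, C, D, E} → {S, A, B, C, D, E}.
Read 'a': {S, A, B, C, D, E} → {A, B, C, D, E}.
Read 'b': {A, B, C, D, E} → {S, A, B, C, D, E}.
The final set {S, A, B, C, D, E} contains the accepting state S.

Yes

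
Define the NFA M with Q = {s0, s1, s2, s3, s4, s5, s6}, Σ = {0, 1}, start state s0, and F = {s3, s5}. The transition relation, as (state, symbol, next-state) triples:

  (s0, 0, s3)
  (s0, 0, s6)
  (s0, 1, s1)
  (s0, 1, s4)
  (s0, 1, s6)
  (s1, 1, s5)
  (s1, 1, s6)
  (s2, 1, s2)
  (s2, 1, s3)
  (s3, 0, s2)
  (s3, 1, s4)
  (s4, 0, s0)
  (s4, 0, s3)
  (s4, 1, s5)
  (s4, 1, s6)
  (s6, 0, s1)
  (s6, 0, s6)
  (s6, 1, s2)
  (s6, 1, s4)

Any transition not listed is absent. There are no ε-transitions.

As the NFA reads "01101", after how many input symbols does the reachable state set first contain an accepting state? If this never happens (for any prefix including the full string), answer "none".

Start in {s0}.
Read '0': s0→{s3, s6}; now {s3, s6}.
None of the earlier sets intersect F, but {s3, s6} does.

1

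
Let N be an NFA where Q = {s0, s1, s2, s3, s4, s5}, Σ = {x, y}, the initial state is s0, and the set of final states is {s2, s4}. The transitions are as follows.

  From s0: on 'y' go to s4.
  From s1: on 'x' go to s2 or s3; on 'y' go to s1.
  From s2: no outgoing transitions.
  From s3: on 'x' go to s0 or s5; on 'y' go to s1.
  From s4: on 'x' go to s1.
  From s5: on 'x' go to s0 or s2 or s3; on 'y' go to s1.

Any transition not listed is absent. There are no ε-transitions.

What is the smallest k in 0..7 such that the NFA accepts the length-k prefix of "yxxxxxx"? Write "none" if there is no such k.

1

Start in {s0}.
Read 'y': {s0} → {s4}.
None of the earlier sets intersect F, but {s4} does.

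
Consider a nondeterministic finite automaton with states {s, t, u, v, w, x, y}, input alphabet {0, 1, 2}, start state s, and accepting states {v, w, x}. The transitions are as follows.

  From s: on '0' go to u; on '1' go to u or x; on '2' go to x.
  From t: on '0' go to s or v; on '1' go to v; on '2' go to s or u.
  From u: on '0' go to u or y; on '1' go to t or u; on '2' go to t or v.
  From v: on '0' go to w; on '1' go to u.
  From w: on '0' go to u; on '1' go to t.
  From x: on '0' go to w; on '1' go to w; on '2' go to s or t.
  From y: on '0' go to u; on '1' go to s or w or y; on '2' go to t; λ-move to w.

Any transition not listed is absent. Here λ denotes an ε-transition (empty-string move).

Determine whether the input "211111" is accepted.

No

Start in {s}.
Read '2': s→{x}; now {x}.
Read '1': x→{w}; now {w}.
Read '1': w→{t}; now {t}.
Read '1': t→{v}; now {v}.
Read '1': v→{u}; now {u}.
Read '1': u→{t, u}; now {t, u}.
The final set {t, u} contains no accepting state.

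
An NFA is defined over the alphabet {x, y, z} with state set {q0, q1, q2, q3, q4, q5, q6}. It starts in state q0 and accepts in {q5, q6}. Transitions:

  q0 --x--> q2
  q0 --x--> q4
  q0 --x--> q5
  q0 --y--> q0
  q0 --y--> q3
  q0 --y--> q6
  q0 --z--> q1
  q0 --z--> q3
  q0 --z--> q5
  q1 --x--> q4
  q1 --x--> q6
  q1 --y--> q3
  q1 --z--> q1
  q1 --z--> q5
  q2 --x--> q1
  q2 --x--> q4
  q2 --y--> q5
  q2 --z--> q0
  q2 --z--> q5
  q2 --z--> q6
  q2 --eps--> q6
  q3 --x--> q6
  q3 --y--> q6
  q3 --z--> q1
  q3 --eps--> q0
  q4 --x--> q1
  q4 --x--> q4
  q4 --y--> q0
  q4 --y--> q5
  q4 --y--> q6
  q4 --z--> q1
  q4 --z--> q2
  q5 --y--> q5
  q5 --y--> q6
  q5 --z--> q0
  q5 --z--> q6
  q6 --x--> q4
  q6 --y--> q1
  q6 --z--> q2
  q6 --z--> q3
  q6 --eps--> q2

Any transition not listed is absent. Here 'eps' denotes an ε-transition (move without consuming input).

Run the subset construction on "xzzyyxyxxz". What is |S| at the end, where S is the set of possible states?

Start in {q0}.
Read 'x': {q0} → {q2, q4, q5, q6}.
Read 'z': {q2, q4, q5, q6} → {q0, q1, q2, q3, q5, q6}.
Read 'z': {q0, q1, q2, q3, q5, q6} → {q0, q1, q2, q3, q5, q6}.
Read 'y': {q0, q1, q2, q3, q5, q6} → {q0, q1, q2, q3, q5, q6}.
Read 'y': {q0, q1, q2, q3, q5, q6} → {q0, q1, q2, q3, q5, q6}.
Read 'x': {q0, q1, q2, q3, q5, q6} → {q1, q2, q4, q5, q6}.
Read 'y': {q1, q2, q4, q5, q6} → {q0, q1, q2, q3, q5, q6}.
Read 'x': {q0, q1, q2, q3, q5, q6} → {q1, q2, q4, q5, q6}.
Read 'x': {q1, q2, q4, q5, q6} → {q1, q2, q4, q6}.
Read 'z': {q1, q2, q4, q6} → {q0, q1, q2, q3, q5, q6}.
That set has 6 states.

6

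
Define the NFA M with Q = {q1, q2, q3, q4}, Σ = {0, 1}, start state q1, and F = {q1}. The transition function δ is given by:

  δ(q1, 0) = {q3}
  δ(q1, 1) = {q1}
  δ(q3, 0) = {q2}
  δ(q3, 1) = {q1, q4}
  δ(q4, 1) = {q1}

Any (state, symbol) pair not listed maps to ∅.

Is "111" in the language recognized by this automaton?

Yes

Start in {q1}.
Read '1': q1→{q1}; now {q1}.
Read '1': q1→{q1}; now {q1}.
Read '1': q1→{q1}; now {q1}.
The final set {q1} contains the accepting state q1.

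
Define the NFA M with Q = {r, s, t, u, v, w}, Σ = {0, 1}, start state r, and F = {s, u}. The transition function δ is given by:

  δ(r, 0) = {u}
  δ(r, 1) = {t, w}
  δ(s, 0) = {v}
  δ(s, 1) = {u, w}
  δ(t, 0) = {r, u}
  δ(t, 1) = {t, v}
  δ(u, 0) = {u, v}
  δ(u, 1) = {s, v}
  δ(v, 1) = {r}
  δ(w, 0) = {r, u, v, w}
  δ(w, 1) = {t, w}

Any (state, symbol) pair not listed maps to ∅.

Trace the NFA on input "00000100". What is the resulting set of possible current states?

Start in {r}.
Read '0': r→{u}; now {u}.
Read '0': u→{u, v}; now {u, v}.
Read '0': u→{u, v}, v→∅; now {u, v}.
Read '0': u→{u, v}, v→∅; now {u, v}.
Read '0': u→{u, v}, v→∅; now {u, v}.
Read '1': u→{s, v}, v→{r}; now {r, s, v}.
Read '0': r→{u}, s→{v}, v→∅; now {u, v}.
Read '0': u→{u, v}, v→∅; now {u, v}.

{u, v}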